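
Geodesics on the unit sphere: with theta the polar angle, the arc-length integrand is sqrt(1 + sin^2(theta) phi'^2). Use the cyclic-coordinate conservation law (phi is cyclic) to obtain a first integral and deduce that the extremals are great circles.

On the unit sphere with spherical coordinates (θ, φ), the induced metric is
    ds^2 = dθ^2 + sin^2(θ) dφ^2.
Parameterise by θ; the arc-length functional is
    J[φ] = ∫ sqrt(1 + sin^2(θ) (dφ/dθ)^2) dθ,
so L = sqrt(1 + sin^2(θ) φ'^2). Compute
    ∂L/∂φ = 0  (L has no explicit φ dependence),
    ∂L/∂φ' = sin^2(θ) φ' / sqrt(1 + sin^2(θ) φ'^2).
Since ∂L/∂φ = 0, the Euler-Lagrange equation
    d/dθ(∂L/∂φ') − ∂L/∂φ = 0
reduces to d/dθ(∂L/∂φ') = 0, i.e. the momentum conjugate to φ is conserved:
    sin^2(θ) φ' / sqrt(1 + sin^2(θ) φ'^2) = C.
This is Clairaut's relation for the sphere. Solving for φ' and integrating gives the great-circle family
    cot(θ) = A cos(φ − φ_0),
i.e. the intersection of the sphere with a plane through the origin. The two constants A and φ_0 (equivalently C and one phase) are fixed by the two endpoint conditions.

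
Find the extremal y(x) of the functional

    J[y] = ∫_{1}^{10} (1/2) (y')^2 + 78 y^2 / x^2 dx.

The Lagrangian is L = (1/2) (y')^2 + 78 y^2 / x^2.
Compute ∂L/∂y = 156y/x^2, ∂L/∂y' = y'.
The Euler-Lagrange equation d/dx(∂L/∂y') − ∂L/∂y = 0 reduces to
    y'' − 156/x^2 · y = 0  (x > 0).
Its general solution is
    y(x) = A x^13 + B x^(-12),
with A, B fixed by the endpoint conditions.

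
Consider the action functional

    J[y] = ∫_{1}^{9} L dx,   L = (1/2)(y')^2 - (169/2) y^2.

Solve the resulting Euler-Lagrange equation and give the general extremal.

The Lagrangian is L = (1/2)(y')^2 - (169/2) y^2.
∂L/∂y = -169y.
∂L/∂y' = y'.
The Euler-Lagrange equation d/dx(∂L/∂y') − ∂L/∂y = 0 becomes:
    y'' + 169 y = 0
General solution: y(x) = A sin(13x) + B cos(13x), where A and B are arbitrary constants fixed by the endpoint conditions.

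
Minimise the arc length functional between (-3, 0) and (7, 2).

Arc-length functional: J[y] = ∫ sqrt(1 + (y')^2) dx.
Lagrangian L = sqrt(1 + (y')^2) has no explicit y dependence, so ∂L/∂y = 0 and the Euler-Lagrange equation gives
    d/dx( y' / sqrt(1 + (y')^2) ) = 0  ⇒  y' / sqrt(1 + (y')^2) = const.
Hence y' is constant, so y(x) is affine.
Fitting the endpoints (-3, 0) and (7, 2):
    slope m = (2 − 0) / (7 − (-3)) = 1/5,
    intercept c = 0 − m·(-3) = 3/5.
Extremal: y(x) = (1/5) x + 3/5.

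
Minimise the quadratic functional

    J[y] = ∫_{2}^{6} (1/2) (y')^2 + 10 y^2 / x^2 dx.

The Lagrangian is L = (1/2) (y')^2 + 10 y^2 / x^2.
Compute ∂L/∂y = 20y/x^2, ∂L/∂y' = y'.
The Euler-Lagrange equation d/dx(∂L/∂y') − ∂L/∂y = 0 reduces to
    y'' − 20/x^2 · y = 0  (x > 0).
Its general solution is
    y(x) = A x^5 + B x^(-4),
with A, B fixed by the endpoint conditions.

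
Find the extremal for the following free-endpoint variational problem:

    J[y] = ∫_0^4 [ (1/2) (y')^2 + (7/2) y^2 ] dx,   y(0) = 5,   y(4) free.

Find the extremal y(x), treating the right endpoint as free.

The Lagrangian L = (1/2) (y')^2 + (7/2) y^2 gives
    ∂L/∂y = 7 y,   ∂L/∂y' = y'.
Euler-Lagrange: y'' − 7 y = 0.
With k = sqrt(7), the general solution is
    y(x) = A cosh(sqrt(7) x) + B sinh(sqrt(7) x).
Fixed left endpoint y(0) = 5 ⇒ A = 5.
The right endpoint x = 4 is free, so the natural (transversality) condition is ∂L/∂y' |_{x=4} = 0, i.e. y'(4) = 0.
Compute y'(x) = A k sinh(k x) + B k cosh(k x), so
    y'(4) = A k sinh(k·4) + B k cosh(k·4) = 0
    ⇒ B = −A tanh(k·4) = − 5 tanh(sqrt(7)·4).
Therefore the extremal is
    y(x) = 5 cosh(sqrt(7) x) − 5 tanh(sqrt(7)·4) sinh(sqrt(7) x).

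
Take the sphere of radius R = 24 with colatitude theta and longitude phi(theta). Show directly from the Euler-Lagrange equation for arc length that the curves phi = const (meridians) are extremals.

On the sphere of radius R = 24 with spherical coordinates (θ, φ), the induced metric is
    ds^2 = 576(dθ^2 + sin^2(θ) dφ^2).
Using θ as the parameter, the arc-length functional becomes
    J[φ] = ∫ 24 sqrt(1 + sin^2(θ) (dφ/dθ)^2) dθ.
So L = 24 sqrt(1 + sin^2(θ) φ'^2). Compute
    ∂L/∂φ = 0  (L has no explicit φ dependence),
    ∂L/∂φ' = 24 sin^2(θ) φ' / sqrt(1 + sin^2(θ) φ'^2).
For the candidate φ(θ) = c (constant), φ' = 0, so ∂L/∂φ' evaluated along the candidate vanishes, and ∂L/∂φ is identically zero. Hence
    d/dθ(∂L/∂φ') − ∂L/∂φ = 0
is satisfied. Therefore meridians φ = const are extremals of arc length — they are geodesics on the sphere.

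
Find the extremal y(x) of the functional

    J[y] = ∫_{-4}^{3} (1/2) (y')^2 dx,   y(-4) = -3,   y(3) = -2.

The Lagrangian is L = (1/2) (y')^2.
Compute ∂L/∂y = 0, ∂L/∂y' = y'.
The Euler-Lagrange equation d/dx(∂L/∂y') − ∂L/∂y = 0 reduces to
    y'' = 0.
Its general solution is
    y(x) = A x + B,
with A, B fixed by the endpoint conditions.
Applying the endpoint conditions y(-4) = -3 and y(3) = -2: solve A·-4 + B = -3 and A·3 + B = -2. Subtracting gives A(3 − -4) = -2 − -3, so A = 1/7, and B = -3 − A·-4 = -17/7. Therefore
    y(x) = (1/7) x - 17/7.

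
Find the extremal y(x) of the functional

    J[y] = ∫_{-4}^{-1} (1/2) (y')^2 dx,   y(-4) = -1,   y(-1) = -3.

The Lagrangian is L = (1/2) (y')^2.
Compute ∂L/∂y = 0, ∂L/∂y' = y'.
The Euler-Lagrange equation d/dx(∂L/∂y') − ∂L/∂y = 0 reduces to
    y'' = 0.
Its general solution is
    y(x) = A x + B,
with A, B fixed by the endpoint conditions.
Applying the endpoint conditions y(-4) = -1 and y(-1) = -3: solve A·-4 + B = -1 and A·-1 + B = -3. Subtracting gives A(-1 − -4) = -3 − -1, so A = -2/3, and B = -1 − A·-4 = -11/3. Therefore
    y(x) = (-2/3) x - 11/3.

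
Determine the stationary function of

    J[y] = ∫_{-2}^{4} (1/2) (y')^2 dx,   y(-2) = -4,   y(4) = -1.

The Lagrangian is L = (1/2) (y')^2.
Compute ∂L/∂y = 0, ∂L/∂y' = y'.
The Euler-Lagrange equation d/dx(∂L/∂y') − ∂L/∂y = 0 reduces to
    y'' = 0.
Its general solution is
    y(x) = A x + B,
with A, B fixed by the endpoint conditions.
Applying the endpoint conditions y(-2) = -4 and y(4) = -1: solve A·-2 + B = -4 and A·4 + B = -1. Subtracting gives A(4 − -2) = -1 − -4, so A = 1/2, and B = -4 − A·-2 = -3. Therefore
    y(x) = (1/2) x - 3.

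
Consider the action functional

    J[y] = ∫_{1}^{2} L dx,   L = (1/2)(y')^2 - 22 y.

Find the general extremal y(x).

The Lagrangian is L = (1/2)(y')^2 - 22 y.
∂L/∂y = -22.
∂L/∂y' = y'.
The Euler-Lagrange equation d/dx(∂L/∂y') − ∂L/∂y = 0 becomes:
    y'' + 22 = 0
General solution: y(x) = -11 x^2 + A x + B, where A and B are arbitrary constants fixed by the endpoint conditions.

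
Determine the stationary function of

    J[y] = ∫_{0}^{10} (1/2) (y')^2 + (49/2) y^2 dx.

The Lagrangian is L = (1/2) (y')^2 + (49/2) y^2.
Compute ∂L/∂y = 49y, ∂L/∂y' = y'.
The Euler-Lagrange equation d/dx(∂L/∂y') − ∂L/∂y = 0 reduces to
    y'' − 49 y = 0.
Its general solution is
    y(x) = A e^(7x) + B e^(−7x),
with A, B fixed by the endpoint conditions.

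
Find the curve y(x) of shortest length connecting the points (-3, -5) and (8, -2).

Arc-length functional: J[y] = ∫ sqrt(1 + (y')^2) dx.
Lagrangian L = sqrt(1 + (y')^2) has no explicit y dependence, so ∂L/∂y = 0 and the Euler-Lagrange equation gives
    d/dx( y' / sqrt(1 + (y')^2) ) = 0  ⇒  y' / sqrt(1 + (y')^2) = const.
Hence y' is constant, so y(x) is affine.
Fitting the endpoints (-3, -5) and (8, -2):
    slope m = ((-2) − (-5)) / (8 − (-3)) = 3/11,
    intercept c = (-5) − m·(-3) = -46/11.
Extremal: y(x) = (3/11) x - 46/11.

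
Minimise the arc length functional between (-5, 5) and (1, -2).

Arc-length functional: J[y] = ∫ sqrt(1 + (y')^2) dx.
Lagrangian L = sqrt(1 + (y')^2) has no explicit y dependence, so ∂L/∂y = 0 and the Euler-Lagrange equation gives
    d/dx( y' / sqrt(1 + (y')^2) ) = 0  ⇒  y' / sqrt(1 + (y')^2) = const.
Hence y' is constant, so y(x) is affine.
Fitting the endpoints (-5, 5) and (1, -2):
    slope m = ((-2) − 5) / (1 − (-5)) = -7/6,
    intercept c = 5 − m·(-5) = -5/6.
Extremal: y(x) = (-7/6) x - 5/6.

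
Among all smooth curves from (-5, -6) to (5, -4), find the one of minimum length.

Arc-length functional: J[y] = ∫ sqrt(1 + (y')^2) dx.
Lagrangian L = sqrt(1 + (y')^2) has no explicit y dependence, so ∂L/∂y = 0 and the Euler-Lagrange equation gives
    d/dx( y' / sqrt(1 + (y')^2) ) = 0  ⇒  y' / sqrt(1 + (y')^2) = const.
Hence y' is constant, so y(x) is affine.
Fitting the endpoints (-5, -6) and (5, -4):
    slope m = ((-4) − (-6)) / (5 − (-5)) = 1/5,
    intercept c = (-6) − m·(-5) = -5.
Extremal: y(x) = (1/5) x - 5.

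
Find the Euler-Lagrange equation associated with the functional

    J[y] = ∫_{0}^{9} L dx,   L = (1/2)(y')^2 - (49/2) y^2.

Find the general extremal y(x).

The Lagrangian is L = (1/2)(y')^2 - (49/2) y^2.
∂L/∂y = -49y.
∂L/∂y' = y'.
The Euler-Lagrange equation d/dx(∂L/∂y') − ∂L/∂y = 0 becomes:
    y'' + 49 y = 0
General solution: y(x) = A sin(7x) + B cos(7x), where A and B are arbitrary constants fixed by the endpoint conditions.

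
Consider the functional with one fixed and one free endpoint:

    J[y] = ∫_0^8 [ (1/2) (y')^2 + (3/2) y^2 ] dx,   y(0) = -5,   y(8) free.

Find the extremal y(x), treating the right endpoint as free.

The Lagrangian L = (1/2) (y')^2 + (3/2) y^2 gives
    ∂L/∂y = 3 y,   ∂L/∂y' = y'.
Euler-Lagrange: y'' − 3 y = 0.
With k = sqrt(3), the general solution is
    y(x) = A cosh(sqrt(3) x) + B sinh(sqrt(3) x).
Fixed left endpoint y(0) = -5 ⇒ A = -5.
The right endpoint x = 8 is free, so the natural (transversality) condition is ∂L/∂y' |_{x=8} = 0, i.e. y'(8) = 0.
Compute y'(x) = A k sinh(k x) + B k cosh(k x), so
    y'(8) = A k sinh(k·8) + B k cosh(k·8) = 0
    ⇒ B = −A tanh(k·8) = 5 tanh(sqrt(3)·8).
Therefore the extremal is
    y(x) = −5 cosh(sqrt(3) x) + 5 tanh(sqrt(3)·8) sinh(sqrt(3) x).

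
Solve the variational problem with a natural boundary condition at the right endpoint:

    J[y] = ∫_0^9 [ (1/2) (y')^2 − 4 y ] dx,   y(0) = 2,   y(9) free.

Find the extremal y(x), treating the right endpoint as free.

The Lagrangian L = (1/2) (y')^2 − 4 y gives
    ∂L/∂y = −4,   ∂L/∂y' = y'.
Euler-Lagrange: d/dx(y') − (−4) = 0, i.e. y'' + 4 = 0, so
    y(x) = −(4/2) x^2 + C1 x + C2.
Fixed left endpoint y(0) = 2 ⇒ C2 = 2.
The right endpoint x = 9 is free, so the natural (transversality) condition is ∂L/∂y' |_{x=9} = 0, i.e. y'(9) = 0.
Compute y'(x) = −4 x + C1, so y'(9) = −36 + C1 = 0 ⇒ C1 = 36.
Therefore the extremal is
    y(x) = −2 x^2 + 36 x + 2.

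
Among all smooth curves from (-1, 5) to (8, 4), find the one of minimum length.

Arc-length functional: J[y] = ∫ sqrt(1 + (y')^2) dx.
Lagrangian L = sqrt(1 + (y')^2) has no explicit y dependence, so ∂L/∂y = 0 and the Euler-Lagrange equation gives
    d/dx( y' / sqrt(1 + (y')^2) ) = 0  ⇒  y' / sqrt(1 + (y')^2) = const.
Hence y' is constant, so y(x) is affine.
Fitting the endpoints (-1, 5) and (8, 4):
    slope m = (4 − 5) / (8 − (-1)) = -1/9,
    intercept c = 5 − m·(-1) = 44/9.
Extremal: y(x) = (-1/9) x + 44/9.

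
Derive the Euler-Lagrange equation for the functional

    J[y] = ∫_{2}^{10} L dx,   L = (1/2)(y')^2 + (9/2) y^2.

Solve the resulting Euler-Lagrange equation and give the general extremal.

The Lagrangian is L = (1/2)(y')^2 + (9/2) y^2.
∂L/∂y = 9y.
∂L/∂y' = y'.
The Euler-Lagrange equation d/dx(∂L/∂y') − ∂L/∂y = 0 becomes:
    y'' - 9 y = 0
General solution: y(x) = A e^(3x) + B e^(-3x), where A and B are arbitrary constants fixed by the endpoint conditions.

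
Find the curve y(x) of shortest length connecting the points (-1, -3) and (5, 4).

Arc-length functional: J[y] = ∫ sqrt(1 + (y')^2) dx.
Lagrangian L = sqrt(1 + (y')^2) has no explicit y dependence, so ∂L/∂y = 0 and the Euler-Lagrange equation gives
    d/dx( y' / sqrt(1 + (y')^2) ) = 0  ⇒  y' / sqrt(1 + (y')^2) = const.
Hence y' is constant, so y(x) is affine.
Fitting the endpoints (-1, -3) and (5, 4):
    slope m = (4 − (-3)) / (5 − (-1)) = 7/6,
    intercept c = (-3) − m·(-1) = -11/6.
Extremal: y(x) = (7/6) x - 11/6.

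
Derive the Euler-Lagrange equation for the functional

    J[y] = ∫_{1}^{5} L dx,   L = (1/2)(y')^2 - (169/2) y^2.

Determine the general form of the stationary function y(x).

The Lagrangian is L = (1/2)(y')^2 - (169/2) y^2.
∂L/∂y = -169y.
∂L/∂y' = y'.
The Euler-Lagrange equation d/dx(∂L/∂y') − ∂L/∂y = 0 becomes:
    y'' + 169 y = 0
General solution: y(x) = A sin(13x) + B cos(13x), where A and B are arbitrary constants fixed by the endpoint conditions.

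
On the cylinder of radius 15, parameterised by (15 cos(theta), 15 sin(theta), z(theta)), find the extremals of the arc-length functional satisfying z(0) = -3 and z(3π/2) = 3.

Parameterise the cylinder of radius R = 15 as
    r(θ) = (15 cos θ, 15 sin θ, z(θ)).
The arc-length element is
    ds = sqrt(225 + (dz/dθ)^2) dθ,
so the Lagrangian is L = sqrt(225 + z'^2).
L depends on z' only, not on z or θ, so ∂L/∂z = 0 and
    ∂L/∂z' = z' / sqrt(225 + z'^2).
The Euler-Lagrange equation gives
    d/dθ( z' / sqrt(225 + z'^2) ) = 0,
so z' is constant. Integrating once:
    z(θ) = a θ + b,
a helix on the cylinder (a straight line when the cylinder is unrolled). The constants a, b are determined by the endpoint conditions.
With endpoint conditions z(0) = -3 and z(3π/2) = 3: from z(0) = b we get b = -3, and a·3π/2 + -3 = 3 gives a = 4/π, so
    z(θ) = (4/π) θ − 3.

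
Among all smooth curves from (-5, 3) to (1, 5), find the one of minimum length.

Arc-length functional: J[y] = ∫ sqrt(1 + (y')^2) dx.
Lagrangian L = sqrt(1 + (y')^2) has no explicit y dependence, so ∂L/∂y = 0 and the Euler-Lagrange equation gives
    d/dx( y' / sqrt(1 + (y')^2) ) = 0  ⇒  y' / sqrt(1 + (y')^2) = const.
Hence y' is constant, so y(x) is affine.
Fitting the endpoints (-5, 3) and (1, 5):
    slope m = (5 − 3) / (1 − (-5)) = 1/3,
    intercept c = 3 − m·(-5) = 14/3.
Extremal: y(x) = (1/3) x + 14/3.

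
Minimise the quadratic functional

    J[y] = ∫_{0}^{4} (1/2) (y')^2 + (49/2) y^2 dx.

The Lagrangian is L = (1/2) (y')^2 + (49/2) y^2.
Compute ∂L/∂y = 49y, ∂L/∂y' = y'.
The Euler-Lagrange equation d/dx(∂L/∂y') − ∂L/∂y = 0 reduces to
    y'' − 49 y = 0.
Its general solution is
    y(x) = A e^(7x) + B e^(−7x),
with A, B fixed by the endpoint conditions.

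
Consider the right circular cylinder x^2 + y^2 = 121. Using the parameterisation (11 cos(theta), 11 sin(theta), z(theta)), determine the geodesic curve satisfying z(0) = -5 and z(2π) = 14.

Parameterise the cylinder of radius R = 11 as
    r(θ) = (11 cos θ, 11 sin θ, z(θ)).
The arc-length element is
    ds = sqrt(121 + (dz/dθ)^2) dθ,
so the Lagrangian is L = sqrt(121 + z'^2).
L depends on z' only, not on z or θ, so ∂L/∂z = 0 and
    ∂L/∂z' = z' / sqrt(121 + z'^2).
The Euler-Lagrange equation gives
    d/dθ( z' / sqrt(121 + z'^2) ) = 0,
so z' is constant. Integrating once:
    z(θ) = a θ + b,
a helix on the cylinder (a straight line when the cylinder is unrolled). The constants a, b are determined by the endpoint conditions.
With endpoint conditions z(0) = -5 and z(2π) = 14: from z(0) = b we get b = -5, and a·2π + -5 = 14 gives a = 19/(2π), so
    z(θ) = (19/(2π)) θ − 5.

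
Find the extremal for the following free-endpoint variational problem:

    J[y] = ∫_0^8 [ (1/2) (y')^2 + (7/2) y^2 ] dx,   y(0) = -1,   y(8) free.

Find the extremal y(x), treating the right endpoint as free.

The Lagrangian L = (1/2) (y')^2 + (7/2) y^2 gives
    ∂L/∂y = 7 y,   ∂L/∂y' = y'.
Euler-Lagrange: y'' − 7 y = 0.
With k = sqrt(7), the general solution is
    y(x) = A cosh(sqrt(7) x) + B sinh(sqrt(7) x).
Fixed left endpoint y(0) = -1 ⇒ A = -1.
The right endpoint x = 8 is free, so the natural (transversality) condition is ∂L/∂y' |_{x=8} = 0, i.e. y'(8) = 0.
Compute y'(x) = A k sinh(k x) + B k cosh(k x), so
    y'(8) = A k sinh(k·8) + B k cosh(k·8) = 0
    ⇒ B = −A tanh(k·8) = tanh(sqrt(7)·8).
Therefore the extremal is
    y(x) = −cosh(sqrt(7) x) + tanh(sqrt(7)·8) sinh(sqrt(7) x).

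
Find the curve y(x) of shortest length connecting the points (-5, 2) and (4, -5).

Arc-length functional: J[y] = ∫ sqrt(1 + (y')^2) dx.
Lagrangian L = sqrt(1 + (y')^2) has no explicit y dependence, so ∂L/∂y = 0 and the Euler-Lagrange equation gives
    d/dx( y' / sqrt(1 + (y')^2) ) = 0  ⇒  y' / sqrt(1 + (y')^2) = const.
Hence y' is constant, so y(x) is affine.
Fitting the endpoints (-5, 2) and (4, -5):
    slope m = ((-5) − 2) / (4 − (-5)) = -7/9,
    intercept c = 2 − m·(-5) = -17/9.
Extremal: y(x) = (-7/9) x - 17/9.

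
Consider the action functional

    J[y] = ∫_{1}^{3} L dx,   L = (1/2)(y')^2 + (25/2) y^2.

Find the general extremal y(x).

The Lagrangian is L = (1/2)(y')^2 + (25/2) y^2.
∂L/∂y = 25y.
∂L/∂y' = y'.
The Euler-Lagrange equation d/dx(∂L/∂y') − ∂L/∂y = 0 becomes:
    y'' - 25 y = 0
General solution: y(x) = A e^(5x) + B e^(-5x), where A and B are arbitrary constants fixed by the endpoint conditions.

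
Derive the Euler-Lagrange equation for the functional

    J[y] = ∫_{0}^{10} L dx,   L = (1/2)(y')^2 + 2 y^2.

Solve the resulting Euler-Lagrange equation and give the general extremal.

The Lagrangian is L = (1/2)(y')^2 + 2 y^2.
∂L/∂y = 4y.
∂L/∂y' = y'.
The Euler-Lagrange equation d/dx(∂L/∂y') − ∂L/∂y = 0 becomes:
    y'' - 4 y = 0
General solution: y(x) = A e^(2x) + B e^(-2x), where A and B are arbitrary constants fixed by the endpoint conditions.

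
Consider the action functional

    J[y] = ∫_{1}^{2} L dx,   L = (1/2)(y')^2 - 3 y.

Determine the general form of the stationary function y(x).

The Lagrangian is L = (1/2)(y')^2 - 3 y.
∂L/∂y = -3.
∂L/∂y' = y'.
The Euler-Lagrange equation d/dx(∂L/∂y') − ∂L/∂y = 0 becomes:
    y'' + 3 = 0
General solution: y(x) = -(3/2) x^2 + A x + B, where A and B are arbitrary constants fixed by the endpoint conditions.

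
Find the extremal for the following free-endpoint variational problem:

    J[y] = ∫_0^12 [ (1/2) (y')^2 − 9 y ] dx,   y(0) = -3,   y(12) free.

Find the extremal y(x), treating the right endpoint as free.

The Lagrangian L = (1/2) (y')^2 − 9 y gives
    ∂L/∂y = −9,   ∂L/∂y' = y'.
Euler-Lagrange: d/dx(y') − (−9) = 0, i.e. y'' + 9 = 0, so
    y(x) = −(9/2) x^2 + C1 x + C2.
Fixed left endpoint y(0) = -3 ⇒ C2 = -3.
The right endpoint x = 12 is free, so the natural (transversality) condition is ∂L/∂y' |_{x=12} = 0, i.e. y'(12) = 0.
Compute y'(x) = −9 x + C1, so y'(12) = −108 + C1 = 0 ⇒ C1 = 108.
Therefore the extremal is
    y(x) = −(9/2) x^2 + 108 x − 3.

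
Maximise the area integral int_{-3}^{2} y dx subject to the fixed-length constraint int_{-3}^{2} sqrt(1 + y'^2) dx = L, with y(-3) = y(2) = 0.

Set up the augmented Lagrangian using a multiplier λ for the length constraint:
    F(y, y') = y − λ sqrt(1 + y'^2).
F has no explicit x dependence, so the Beltrami identity yields a first integral
    F − y' ∂F/∂y' = C.
Compute ∂F/∂y' = −λ y' / sqrt(1 + y'^2). Then
    y − λ sqrt(1 + y'^2) + λ y'^2 / sqrt(1 + y'^2) = C
    ⇒  y − λ / sqrt(1 + y'^2) = C.
Solving for y' and integrating gives
    (x − a)^2 + (y − b)^2 = λ^2,
a circular arc of radius λ. The constants a, b are determined by the endpoint conditions y(-3) = y(2) = 0, and λ is fixed implicitly by the length constraint
    ∫_{-3}^{2} sqrt(1 + y'^2) dx = L.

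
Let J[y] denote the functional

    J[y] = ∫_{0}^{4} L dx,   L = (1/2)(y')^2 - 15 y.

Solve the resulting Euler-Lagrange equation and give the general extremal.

The Lagrangian is L = (1/2)(y')^2 - 15 y.
∂L/∂y = -15.
∂L/∂y' = y'.
The Euler-Lagrange equation d/dx(∂L/∂y') − ∂L/∂y = 0 becomes:
    y'' + 15 = 0
General solution: y(x) = -(15/2) x^2 + A x + B, where A and B are arbitrary constants fixed by the endpoint conditions.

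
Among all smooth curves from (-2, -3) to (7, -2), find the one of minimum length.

Arc-length functional: J[y] = ∫ sqrt(1 + (y')^2) dx.
Lagrangian L = sqrt(1 + (y')^2) has no explicit y dependence, so ∂L/∂y = 0 and the Euler-Lagrange equation gives
    d/dx( y' / sqrt(1 + (y')^2) ) = 0  ⇒  y' / sqrt(1 + (y')^2) = const.
Hence y' is constant, so y(x) is affine.
Fitting the endpoints (-2, -3) and (7, -2):
    slope m = ((-2) − (-3)) / (7 − (-2)) = 1/9,
    intercept c = (-3) − m·(-2) = -25/9.
Extremal: y(x) = (1/9) x - 25/9.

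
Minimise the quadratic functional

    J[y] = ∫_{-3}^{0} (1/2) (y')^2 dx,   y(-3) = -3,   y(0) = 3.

The Lagrangian is L = (1/2) (y')^2.
Compute ∂L/∂y = 0, ∂L/∂y' = y'.
The Euler-Lagrange equation d/dx(∂L/∂y') − ∂L/∂y = 0 reduces to
    y'' = 0.
Its general solution is
    y(x) = A x + B,
with A, B fixed by the endpoint conditions.
Applying the endpoint conditions y(-3) = -3 and y(0) = 3: solve A·-3 + B = -3 and A·0 + B = 3. Subtracting gives A(0 − -3) = 3 − -3, so A = 2, and B = -3 − A·-3 = 3. Therefore
    y(x) = 2 x + 3.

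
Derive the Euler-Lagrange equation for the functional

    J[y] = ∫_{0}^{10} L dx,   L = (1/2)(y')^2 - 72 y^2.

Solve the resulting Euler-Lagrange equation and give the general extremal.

The Lagrangian is L = (1/2)(y')^2 - 72 y^2.
∂L/∂y = -144y.
∂L/∂y' = y'.
The Euler-Lagrange equation d/dx(∂L/∂y') − ∂L/∂y = 0 becomes:
    y'' + 144 y = 0
General solution: y(x) = A sin(12x) + B cos(12x), where A and B are arbitrary constants fixed by the endpoint conditions.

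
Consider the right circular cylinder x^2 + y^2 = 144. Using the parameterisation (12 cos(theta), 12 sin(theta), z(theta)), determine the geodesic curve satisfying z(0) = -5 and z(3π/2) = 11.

Parameterise the cylinder of radius R = 12 as
    r(θ) = (12 cos θ, 12 sin θ, z(θ)).
The arc-length element is
    ds = sqrt(144 + (dz/dθ)^2) dθ,
so the Lagrangian is L = sqrt(144 + z'^2).
L depends on z' only, not on z or θ, so ∂L/∂z = 0 and
    ∂L/∂z' = z' / sqrt(144 + z'^2).
The Euler-Lagrange equation gives
    d/dθ( z' / sqrt(144 + z'^2) ) = 0,
so z' is constant. Integrating once:
    z(θ) = a θ + b,
a helix on the cylinder (a straight line when the cylinder is unrolled). The constants a, b are determined by the endpoint conditions.
With endpoint conditions z(0) = -5 and z(3π/2) = 11: from z(0) = b we get b = -5, and a·3π/2 + -5 = 11 gives a = 32/(3π), so
    z(θ) = (32/(3π)) θ − 5.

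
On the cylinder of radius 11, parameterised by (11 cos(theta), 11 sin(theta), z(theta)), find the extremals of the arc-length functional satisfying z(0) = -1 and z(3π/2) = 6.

Parameterise the cylinder of radius R = 11 as
    r(θ) = (11 cos θ, 11 sin θ, z(θ)).
The arc-length element is
    ds = sqrt(121 + (dz/dθ)^2) dθ,
so the Lagrangian is L = sqrt(121 + z'^2).
L depends on z' only, not on z or θ, so ∂L/∂z = 0 and
    ∂L/∂z' = z' / sqrt(121 + z'^2).
The Euler-Lagrange equation gives
    d/dθ( z' / sqrt(121 + z'^2) ) = 0,
so z' is constant. Integrating once:
    z(θ) = a θ + b,
a helix on the cylinder (a straight line when the cylinder is unrolled). The constants a, b are determined by the endpoint conditions.
With endpoint conditions z(0) = -1 and z(3π/2) = 6: from z(0) = b we get b = -1, and a·3π/2 + -1 = 6 gives a = 14/(3π), so
    z(θ) = (14/(3π)) θ − 1.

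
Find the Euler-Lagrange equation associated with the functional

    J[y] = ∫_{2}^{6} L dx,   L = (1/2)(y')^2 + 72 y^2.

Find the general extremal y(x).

The Lagrangian is L = (1/2)(y')^2 + 72 y^2.
∂L/∂y = 144y.
∂L/∂y' = y'.
The Euler-Lagrange equation d/dx(∂L/∂y') − ∂L/∂y = 0 becomes:
    y'' - 144 y = 0
General solution: y(x) = A e^(12x) + B e^(-12x), where A and B are arbitrary constants fixed by the endpoint conditions.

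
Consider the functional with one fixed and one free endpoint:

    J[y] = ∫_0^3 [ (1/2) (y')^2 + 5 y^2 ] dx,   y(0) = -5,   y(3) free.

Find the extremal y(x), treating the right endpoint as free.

The Lagrangian L = (1/2) (y')^2 + 5 y^2 gives
    ∂L/∂y = 10 y,   ∂L/∂y' = y'.
Euler-Lagrange: y'' − 10 y = 0.
With k = sqrt(10), the general solution is
    y(x) = A cosh(sqrt(10) x) + B sinh(sqrt(10) x).
Fixed left endpoint y(0) = -5 ⇒ A = -5.
The right endpoint x = 3 is free, so the natural (transversality) condition is ∂L/∂y' |_{x=3} = 0, i.e. y'(3) = 0.
Compute y'(x) = A k sinh(k x) + B k cosh(k x), so
    y'(3) = A k sinh(k·3) + B k cosh(k·3) = 0
    ⇒ B = −A tanh(k·3) = 5 tanh(sqrt(10)·3).
Therefore the extremal is
    y(x) = −5 cosh(sqrt(10) x) + 5 tanh(sqrt(10)·3) sinh(sqrt(10) x).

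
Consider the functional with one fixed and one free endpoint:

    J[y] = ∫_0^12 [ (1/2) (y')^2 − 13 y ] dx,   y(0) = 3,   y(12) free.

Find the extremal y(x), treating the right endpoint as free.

The Lagrangian L = (1/2) (y')^2 − 13 y gives
    ∂L/∂y = −13,   ∂L/∂y' = y'.
Euler-Lagrange: d/dx(y') − (−13) = 0, i.e. y'' + 13 = 0, so
    y(x) = −(13/2) x^2 + C1 x + C2.
Fixed left endpoint y(0) = 3 ⇒ C2 = 3.
The right endpoint x = 12 is free, so the natural (transversality) condition is ∂L/∂y' |_{x=12} = 0, i.e. y'(12) = 0.
Compute y'(x) = −13 x + C1, so y'(12) = −156 + C1 = 0 ⇒ C1 = 156.
Therefore the extremal is
    y(x) = −(13/2) x^2 + 156 x + 3.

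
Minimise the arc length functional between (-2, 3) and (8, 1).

Arc-length functional: J[y] = ∫ sqrt(1 + (y')^2) dx.
Lagrangian L = sqrt(1 + (y')^2) has no explicit y dependence, so ∂L/∂y = 0 and the Euler-Lagrange equation gives
    d/dx( y' / sqrt(1 + (y')^2) ) = 0  ⇒  y' / sqrt(1 + (y')^2) = const.
Hence y' is constant, so y(x) is affine.
Fitting the endpoints (-2, 3) and (8, 1):
    slope m = (1 − 3) / (8 − (-2)) = -1/5,
    intercept c = 3 − m·(-2) = 13/5.
Extremal: y(x) = (-1/5) x + 13/5.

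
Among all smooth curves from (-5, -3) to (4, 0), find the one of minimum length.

Arc-length functional: J[y] = ∫ sqrt(1 + (y')^2) dx.
Lagrangian L = sqrt(1 + (y')^2) has no explicit y dependence, so ∂L/∂y = 0 and the Euler-Lagrange equation gives
    d/dx( y' / sqrt(1 + (y')^2) ) = 0  ⇒  y' / sqrt(1 + (y')^2) = const.
Hence y' is constant, so y(x) is affine.
Fitting the endpoints (-5, -3) and (4, 0):
    slope m = (0 − (-3)) / (4 − (-5)) = 1/3,
    intercept c = (-3) − m·(-5) = -4/3.
Extremal: y(x) = (1/3) x - 4/3.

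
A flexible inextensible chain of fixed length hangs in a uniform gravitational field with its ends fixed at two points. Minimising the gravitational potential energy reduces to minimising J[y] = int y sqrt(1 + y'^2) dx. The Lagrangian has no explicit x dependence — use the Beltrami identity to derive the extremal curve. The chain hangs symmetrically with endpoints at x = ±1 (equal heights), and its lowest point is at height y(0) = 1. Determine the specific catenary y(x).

The Lagrangian L(y, y') = y sqrt(1 + y'^2) has no explicit x dependence, so the Beltrami identity applies:
    L − y' ∂L/∂y' = C.
Compute ∂L/∂y' = y · y' / sqrt(1 + y'^2). Then
    L − y' ∂L/∂y'
    = y sqrt(1 + y'^2) − y · y'^2 / sqrt(1 + y'^2)
    = y (1 + y'^2 − y'^2) / sqrt(1 + y'^2)
    = y / sqrt(1 + y'^2) = C.
Squaring gives y^2 = C^2 (1 + y'^2), i.e.
    y'^2 = y^2 / C^2 − 1.
Separating variables,
    dy / sqrt(y^2 − C^2) = dx / C,
and integrating gives arccosh(y / C) = (x − a)/C, so
    y(x) = C cosh((x − a)/C),
the catenary. The constants C and a are fixed by the two endpoint conditions (and, for the hanging-chain problem, the length constraint selects C).
Now fit the given data. The endpoints x = ±1 are symmetric at equal height, so the catenary is even about its minimum: a = 0 and y(x) = C cosh(x/C). The lowest point is y(0) = C cosh(0) = C, and we are told y(0) = 1, so C = 1. Therefore
    y(x) = cosh(x),
and at the endpoints
    y(±1) = cosh(1).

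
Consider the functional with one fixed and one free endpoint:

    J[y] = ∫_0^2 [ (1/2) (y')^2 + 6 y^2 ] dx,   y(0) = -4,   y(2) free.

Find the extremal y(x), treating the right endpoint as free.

The Lagrangian L = (1/2) (y')^2 + 6 y^2 gives
    ∂L/∂y = 12 y,   ∂L/∂y' = y'.
Euler-Lagrange: y'' − 12 y = 0.
With k = sqrt(12), the general solution is
    y(x) = A cosh(sqrt(12) x) + B sinh(sqrt(12) x).
Fixed left endpoint y(0) = -4 ⇒ A = -4.
The right endpoint x = 2 is free, so the natural (transversality) condition is ∂L/∂y' |_{x=2} = 0, i.e. y'(2) = 0.
Compute y'(x) = A k sinh(k x) + B k cosh(k x), so
    y'(2) = A k sinh(k·2) + B k cosh(k·2) = 0
    ⇒ B = −A tanh(k·2) = 4 tanh(sqrt(12)·2).
Therefore the extremal is
    y(x) = −4 cosh(sqrt(12) x) + 4 tanh(sqrt(12)·2) sinh(sqrt(12) x).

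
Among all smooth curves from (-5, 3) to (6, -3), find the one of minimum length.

Arc-length functional: J[y] = ∫ sqrt(1 + (y')^2) dx.
Lagrangian L = sqrt(1 + (y')^2) has no explicit y dependence, so ∂L/∂y = 0 and the Euler-Lagrange equation gives
    d/dx( y' / sqrt(1 + (y')^2) ) = 0  ⇒  y' / sqrt(1 + (y')^2) = const.
Hence y' is constant, so y(x) is affine.
Fitting the endpoints (-5, 3) and (6, -3):
    slope m = ((-3) − 3) / (6 − (-5)) = -6/11,
    intercept c = 3 − m·(-5) = 3/11.
Extremal: y(x) = (-6/11) x + 3/11.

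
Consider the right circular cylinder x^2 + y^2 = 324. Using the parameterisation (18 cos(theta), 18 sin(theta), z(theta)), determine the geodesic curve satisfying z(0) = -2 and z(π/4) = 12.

Parameterise the cylinder of radius R = 18 as
    r(θ) = (18 cos θ, 18 sin θ, z(θ)).
The arc-length element is
    ds = sqrt(324 + (dz/dθ)^2) dθ,
so the Lagrangian is L = sqrt(324 + z'^2).
L depends on z' only, not on z or θ, so ∂L/∂z = 0 and
    ∂L/∂z' = z' / sqrt(324 + z'^2).
The Euler-Lagrange equation gives
    d/dθ( z' / sqrt(324 + z'^2) ) = 0,
so z' is constant. Integrating once:
    z(θ) = a θ + b,
a helix on the cylinder (a straight line when the cylinder is unrolled). The constants a, b are determined by the endpoint conditions.
With endpoint conditions z(0) = -2 and z(π/4) = 12: from z(0) = b we get b = -2, and a·π/4 + -2 = 12 gives a = 56/π, so
    z(θ) = (56/π) θ − 2.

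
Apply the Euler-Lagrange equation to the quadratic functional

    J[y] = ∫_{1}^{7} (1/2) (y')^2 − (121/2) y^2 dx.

The Lagrangian is L = (1/2) (y')^2 − (121/2) y^2.
Compute ∂L/∂y = -121y, ∂L/∂y' = y'.
The Euler-Lagrange equation d/dx(∂L/∂y') − ∂L/∂y = 0 reduces to
    y'' + 121 y = 0.
Its general solution is
    y(x) = A sin(11x) + B cos(11x),
with A, B fixed by the endpoint conditions.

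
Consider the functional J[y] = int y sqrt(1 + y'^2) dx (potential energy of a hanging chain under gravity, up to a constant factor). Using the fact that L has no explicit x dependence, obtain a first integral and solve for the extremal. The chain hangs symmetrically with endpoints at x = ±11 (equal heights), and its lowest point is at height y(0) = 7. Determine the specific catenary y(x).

The Lagrangian L(y, y') = y sqrt(1 + y'^2) has no explicit x dependence, so the Beltrami identity applies:
    L − y' ∂L/∂y' = C.
Compute ∂L/∂y' = y · y' / sqrt(1 + y'^2). Then
    L − y' ∂L/∂y'
    = y sqrt(1 + y'^2) − y · y'^2 / sqrt(1 + y'^2)
    = y (1 + y'^2 − y'^2) / sqrt(1 + y'^2)
    = y / sqrt(1 + y'^2) = C.
Squaring gives y^2 = C^2 (1 + y'^2), i.e.
    y'^2 = y^2 / C^2 − 1.
Separating variables,
    dy / sqrt(y^2 − C^2) = dx / C,
and integrating gives arccosh(y / C) = (x − a)/C, so
    y(x) = C cosh((x − a)/C),
the catenary. The constants C and a are fixed by the two endpoint conditions (and, for the hanging-chain problem, the length constraint selects C).
Now fit the given data. The endpoints x = ±11 are symmetric at equal height, so the catenary is even about its minimum: a = 0 and y(x) = C cosh(x/C). The lowest point is y(0) = C cosh(0) = C, and we are told y(0) = 7, so C = 7. Therefore
    y(x) = 7 cosh(x/7),
and at the endpoints
    y(±11) = 7 cosh(11/7).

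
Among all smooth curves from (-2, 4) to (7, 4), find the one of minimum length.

Arc-length functional: J[y] = ∫ sqrt(1 + (y')^2) dx.
Lagrangian L = sqrt(1 + (y')^2) has no explicit y dependence, so ∂L/∂y = 0 and the Euler-Lagrange equation gives
    d/dx( y' / sqrt(1 + (y')^2) ) = 0  ⇒  y' / sqrt(1 + (y')^2) = const.
Hence y' is constant, so y(x) is affine.
Fitting the endpoints (-2, 4) and (7, 4):
    slope m = (4 − 4) / (7 − (-2)) = 0,
    intercept c = 4 − m·(-2) = 4.
Extremal: y(x) = 4.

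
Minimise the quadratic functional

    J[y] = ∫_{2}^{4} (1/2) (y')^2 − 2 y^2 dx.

The Lagrangian is L = (1/2) (y')^2 − 2 y^2.
Compute ∂L/∂y = -4y, ∂L/∂y' = y'.
The Euler-Lagrange equation d/dx(∂L/∂y') − ∂L/∂y = 0 reduces to
    y'' + 4 y = 0.
Its general solution is
    y(x) = A sin(2x) + B cos(2x),
with A, B fixed by the endpoint conditions.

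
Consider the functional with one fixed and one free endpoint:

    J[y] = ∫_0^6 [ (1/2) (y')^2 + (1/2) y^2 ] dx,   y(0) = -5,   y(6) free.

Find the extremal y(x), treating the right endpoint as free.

The Lagrangian L = (1/2) (y')^2 + (1/2) y^2 gives
    ∂L/∂y = 1 y,   ∂L/∂y' = y'.
Euler-Lagrange: y'' − y = 0.
With k = 1, the general solution is
    y(x) = A cosh(x) + B sinh(x).
Fixed left endpoint y(0) = -5 ⇒ A = -5.
The right endpoint x = 6 is free, so the natural (transversality) condition is ∂L/∂y' |_{x=6} = 0, i.e. y'(6) = 0.
Compute y'(x) = A k sinh(k x) + B k cosh(k x), so
    y'(6) = A k sinh(k·6) + B k cosh(k·6) = 0
    ⇒ B = −A tanh(k·6) = 5 tanh(1·6).
Therefore the extremal is
    y(x) = −5 cosh(1 x) + 5 tanh(1·6) sinh(1 x).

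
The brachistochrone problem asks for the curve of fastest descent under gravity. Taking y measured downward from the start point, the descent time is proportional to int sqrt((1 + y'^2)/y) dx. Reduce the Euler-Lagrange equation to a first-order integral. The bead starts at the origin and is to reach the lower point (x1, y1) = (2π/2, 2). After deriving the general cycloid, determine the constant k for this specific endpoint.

The Lagrangian L = sqrt((1 + y'^2) / y) has no explicit x dependence, so the Beltrami identity applies:
    L − y' ∂L/∂y' = C.
Compute ∂L/∂y' = y' / sqrt(y (1 + y'^2)).
Substitute:
    sqrt((1 + y'^2)/y) − y'·y' / sqrt(y (1 + y'^2))
    = (1 + y'^2) / sqrt(y (1 + y'^2)) − y'^2 / sqrt(y (1 + y'^2))
    = 1 / sqrt(y (1 + y'^2)) = C.
Squaring and rearranging gives the first integral
    y (1 + y'^2) = 1/C^2 =: k   (constant).
Solving this first-order ODE by the substitution
    y = (k/2)(1 − cos θ)
yields the cycloid parameterisation
    x(θ) = (k/2)(θ − sin θ),   y(θ) = (k/2)(1 − cos θ).
The constant k is fixed by the endpoint condition.
Now fit the given lower endpoint (x1, y1) = (2π/2, 2). At the bottom of the first arch (θ = π), the parametric equations give
    y(π) = (k/2)(1 − cos π) = k,
    x(π) = (k/2)(π − sin π) = kπ/2.
Matching y(π) = 2 gives k = 2, consistent with x(π) = 2π/2. Therefore the specific cycloid is
    x(θ) = (2/2)(θ − sin θ),   y(θ) = (2/2)(1 − cos θ).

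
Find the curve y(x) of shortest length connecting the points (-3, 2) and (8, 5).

Arc-length functional: J[y] = ∫ sqrt(1 + (y')^2) dx.
Lagrangian L = sqrt(1 + (y')^2) has no explicit y dependence, so ∂L/∂y = 0 and the Euler-Lagrange equation gives
    d/dx( y' / sqrt(1 + (y')^2) ) = 0  ⇒  y' / sqrt(1 + (y')^2) = const.
Hence y' is constant, so y(x) is affine.
Fitting the endpoints (-3, 2) and (8, 5):
    slope m = (5 − 2) / (8 − (-3)) = 3/11,
    intercept c = 2 − m·(-3) = 31/11.
Extremal: y(x) = (3/11) x + 31/11.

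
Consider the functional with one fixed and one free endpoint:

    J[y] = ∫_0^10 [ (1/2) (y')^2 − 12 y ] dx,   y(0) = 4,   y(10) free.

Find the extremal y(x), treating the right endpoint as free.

The Lagrangian L = (1/2) (y')^2 − 12 y gives
    ∂L/∂y = −12,   ∂L/∂y' = y'.
Euler-Lagrange: d/dx(y') − (−12) = 0, i.e. y'' + 12 = 0, so
    y(x) = −(12/2) x^2 + C1 x + C2.
Fixed left endpoint y(0) = 4 ⇒ C2 = 4.
The right endpoint x = 10 is free, so the natural (transversality) condition is ∂L/∂y' |_{x=10} = 0, i.e. y'(10) = 0.
Compute y'(x) = −12 x + C1, so y'(10) = −120 + C1 = 0 ⇒ C1 = 120.
Therefore the extremal is
    y(x) = −6 x^2 + 120 x + 4.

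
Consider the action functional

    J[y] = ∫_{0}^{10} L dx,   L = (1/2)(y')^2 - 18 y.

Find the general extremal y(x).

The Lagrangian is L = (1/2)(y')^2 - 18 y.
∂L/∂y = -18.
∂L/∂y' = y'.
The Euler-Lagrange equation d/dx(∂L/∂y') − ∂L/∂y = 0 becomes:
    y'' + 18 = 0
General solution: y(x) = -9 x^2 + A x + B, where A and B are arbitrary constants fixed by the endpoint conditions.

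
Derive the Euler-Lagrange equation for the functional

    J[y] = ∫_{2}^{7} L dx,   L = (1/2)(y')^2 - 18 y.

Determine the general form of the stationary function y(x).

The Lagrangian is L = (1/2)(y')^2 - 18 y.
∂L/∂y = -18.
∂L/∂y' = y'.
The Euler-Lagrange equation d/dx(∂L/∂y') − ∂L/∂y = 0 becomes:
    y'' + 18 = 0
General solution: y(x) = -9 x^2 + A x + B, where A and B are arbitrary constants fixed by the endpoint conditions.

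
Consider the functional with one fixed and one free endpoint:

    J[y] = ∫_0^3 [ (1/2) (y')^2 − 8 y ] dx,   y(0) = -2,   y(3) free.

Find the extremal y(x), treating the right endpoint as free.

The Lagrangian L = (1/2) (y')^2 − 8 y gives
    ∂L/∂y = −8,   ∂L/∂y' = y'.
Euler-Lagrange: d/dx(y') − (−8) = 0, i.e. y'' + 8 = 0, so
    y(x) = −(8/2) x^2 + C1 x + C2.
Fixed left endpoint y(0) = -2 ⇒ C2 = -2.
The right endpoint x = 3 is free, so the natural (transversality) condition is ∂L/∂y' |_{x=3} = 0, i.e. y'(3) = 0.
Compute y'(x) = −8 x + C1, so y'(3) = −24 + C1 = 0 ⇒ C1 = 24.
Therefore the extremal is
    y(x) = −4 x^2 + 24 x − 2.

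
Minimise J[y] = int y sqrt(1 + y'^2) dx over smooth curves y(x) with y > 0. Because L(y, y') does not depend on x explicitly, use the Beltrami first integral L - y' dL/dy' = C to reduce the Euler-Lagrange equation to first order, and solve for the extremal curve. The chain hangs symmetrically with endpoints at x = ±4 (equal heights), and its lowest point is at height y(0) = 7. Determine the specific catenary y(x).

The Lagrangian L(y, y') = y sqrt(1 + y'^2) has no explicit x dependence, so the Beltrami identity applies:
    L − y' ∂L/∂y' = C.
Compute ∂L/∂y' = y · y' / sqrt(1 + y'^2). Then
    L − y' ∂L/∂y'
    = y sqrt(1 + y'^2) − y · y'^2 / sqrt(1 + y'^2)
    = y (1 + y'^2 − y'^2) / sqrt(1 + y'^2)
    = y / sqrt(1 + y'^2) = C.
Squaring gives y^2 = C^2 (1 + y'^2), i.e.
    y'^2 = y^2 / C^2 − 1.
Separating variables,
    dy / sqrt(y^2 − C^2) = dx / C,
and integrating gives arccosh(y / C) = (x − a)/C, so
    y(x) = C cosh((x − a)/C),
the catenary. The constants C and a are fixed by the two endpoint conditions (and, for the hanging-chain problem, the length constraint selects C).
Now fit the given data. The endpoints x = ±4 are symmetric at equal height, so the catenary is even about its minimum: a = 0 and y(x) = C cosh(x/C). The lowest point is y(0) = C cosh(0) = C, and we are told y(0) = 7, so C = 7. Therefore
    y(x) = 7 cosh(x/7),
and at the endpoints
    y(±4) = 7 cosh(4/7).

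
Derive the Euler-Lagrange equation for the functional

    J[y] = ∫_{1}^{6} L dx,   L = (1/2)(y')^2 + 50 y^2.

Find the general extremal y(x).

The Lagrangian is L = (1/2)(y')^2 + 50 y^2.
∂L/∂y = 100y.
∂L/∂y' = y'.
The Euler-Lagrange equation d/dx(∂L/∂y') − ∂L/∂y = 0 becomes:
    y'' - 100 y = 0
General solution: y(x) = A e^(10x) + B e^(-10x), where A and B are arbitrary constants fixed by the endpoint conditions.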